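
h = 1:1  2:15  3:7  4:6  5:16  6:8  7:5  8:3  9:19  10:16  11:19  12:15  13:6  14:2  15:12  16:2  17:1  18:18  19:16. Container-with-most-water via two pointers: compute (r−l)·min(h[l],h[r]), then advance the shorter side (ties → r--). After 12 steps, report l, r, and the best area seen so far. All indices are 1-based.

l=9, r=15, best area=255

l=1 r=19: min(1,16)*18=18 best=18 *, l++
l=2 r=19: min(15,16)*17=255 best=255 *, l++
l=3 r=19: min(7,16)*16=112 best=255, l++
l=4 r=19: min(6,16)*15=90 best=255, l++
l=5 r=19: min(16,16)*14=224 best=255, r--
l=5 r=18: min(16,18)*13=208 best=255, l++
l=6 r=18: min(8,18)*12=96 best=255, l++
l=7 r=18: min(5,18)*11=55 best=255, l++
l=8 r=18: min(3,18)*10=30 best=255, l++
l=9 r=18: min(19,18)*9=162 best=255, r--
l=9 r=17: min(19,1)*8=8 best=255, r--
l=9 r=16: min(19,2)*7=14 best=255, r--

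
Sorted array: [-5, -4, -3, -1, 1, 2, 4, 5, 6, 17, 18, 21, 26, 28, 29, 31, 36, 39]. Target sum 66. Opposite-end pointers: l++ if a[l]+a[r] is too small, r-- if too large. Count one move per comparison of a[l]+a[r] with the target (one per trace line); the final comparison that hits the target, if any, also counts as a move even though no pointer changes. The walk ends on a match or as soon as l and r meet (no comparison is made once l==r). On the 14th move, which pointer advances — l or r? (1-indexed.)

r

[1,18] -5+39=34 <66 → l++
[2,18] -4+39=35 <66 → l++
[3,18] -3+39=36 <66 → l++
[4,18] -1+39=38 <66 → l++
[5,18] 1+39=40 <66 → l++
[6,18] 2+39=41 <66 → l++
[7,18] 4+39=43 <66 → l++
[8,18] 5+39=44 <66 → l++
[9,18] 6+39=45 <66 → l++
[10,18] 17+39=56 <66 → l++
[11,18] 18+39=57 <66 → l++
[12,18] 21+39=60 <66 → l++
[13,18] 26+39=65 <66 → l++
[14,18] 28+39=67 >66 → r--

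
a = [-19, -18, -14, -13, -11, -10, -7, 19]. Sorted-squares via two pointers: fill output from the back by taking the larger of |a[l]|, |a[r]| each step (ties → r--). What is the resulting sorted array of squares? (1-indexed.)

[49, 100, 121, 169, 196, 324, 361, 361]

[1,8] |-19|<=|19| out[8]=361 → r--
[1,7] |-19|>|-7| out[7]=361 → l++
[2,7] |-18|>|-7| out[6]=324 → l++
[3,7] |-14|>|-7| out[5]=196 → l++
[4,7] |-13|>|-7| out[4]=169 → l++
[5,7] |-11|>|-7| out[3]=121 → l++
[6,7] |-10|>|-7| out[2]=100 → l++
[7,7] |-7|<=|-7| out[1]=49 → r--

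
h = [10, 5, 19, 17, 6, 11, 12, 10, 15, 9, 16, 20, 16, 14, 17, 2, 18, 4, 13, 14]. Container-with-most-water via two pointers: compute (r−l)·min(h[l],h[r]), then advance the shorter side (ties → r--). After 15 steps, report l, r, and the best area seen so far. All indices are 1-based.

l=1 r=20: min(10,14)*19=190 best=190 *, l++
l=2 r=20: min(5,14)*18=90 best=190, l++
l=3 r=20: min(19,14)*17=238 best=238 *, r--
l=3 r=19: min(19,13)*16=208 best=238, r--
l=3 r=18: min(19,4)*15=60 best=238, r--
l=3 r=17: min(19,18)*14=252 best=252 *, r--
l=3 r=16: min(19,2)*13=26 best=252, r--
l=3 r=15: min(19,17)*12=204 best=252, r--
l=3 r=14: min(19,14)*11=154 best=252, r--
l=3 r=13: min(19,16)*10=160 best=252, r--
l=3 r=12: min(19,20)*9=171 best=252, l++
l=4 r=12: min(17,20)*8=136 best=252, l++
l=5 r=12: min(6,20)*7=42 best=252, l++
l=6 r=12: min(11,20)*6=66 best=252, l++
l=7 r=12: min(12,20)*5=60 best=252, l++

l=8, r=12, best area=252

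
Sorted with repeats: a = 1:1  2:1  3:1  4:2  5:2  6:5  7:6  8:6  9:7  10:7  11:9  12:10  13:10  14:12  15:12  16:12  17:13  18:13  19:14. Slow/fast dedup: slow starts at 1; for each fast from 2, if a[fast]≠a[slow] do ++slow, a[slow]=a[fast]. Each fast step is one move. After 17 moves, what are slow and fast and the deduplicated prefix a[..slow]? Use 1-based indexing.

(s=1,f=2) a[fast]=1=a[slow] dup → fast++
(s=1,f=3) a[fast]=1=a[slow] dup → fast++
(s=1,f=4) a[fast]=2≠a[slow]=1 write a[2]=2 → slow++,fast++
(s=2,f=5) a[fast]=2=a[slow] dup → fast++
(s=2,f=6) a[fast]=5≠a[slow]=2 write a[3]=5 → slow++,fast++
(s=3,f=7) a[fast]=6≠a[slow]=5 write a[4]=6 → slow++,fast++
(s=4,f=8) a[fast]=6=a[slow] dup → fast++
(s=4,f=9) a[fast]=7≠a[slow]=6 write a[5]=7 → slow++,fast++
(s=5,f=10) a[fast]=7=a[slow] dup → fast++
(s=5,f=11) a[fast]=9≠a[slow]=7 write a[6]=9 → slow++,fast++
(s=6,f=12) a[fast]=10≠a[slow]=9 write a[7]=10 → slow++,fast++
(s=7,f=13) a[fast]=10=a[slow] dup → fast++
(s=7,f=14) a[fast]=12≠a[slow]=10 write a[8]=12 → slow++,fast++
(s=8,f=15) a[fast]=12=a[slow] dup → fast++
(s=8,f=16) a[fast]=12=a[slow] dup → fast++
(s=8,f=17) a[fast]=13≠a[slow]=12 write a[9]=13 → slow++,fast++
(s=9,f=18) a[fast]=13=a[slow] dup → fast++

slow=9, fast=19, prefix=[1, 2, 5, 6, 7, 9, 10, 12, 13]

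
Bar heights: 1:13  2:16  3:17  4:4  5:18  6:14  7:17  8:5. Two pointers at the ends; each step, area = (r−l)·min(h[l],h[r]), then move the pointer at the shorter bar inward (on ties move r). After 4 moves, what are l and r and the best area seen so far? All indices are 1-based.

[1,8] min(13,5)*7=35 best=35 * → r--
[1,7] min(13,17)*6=78 best=78 * → l++
[2,7] min(16,17)*5=80 best=80 * → l++
[3,7] min(17,17)*4=68 best=80 → r--

l=3, r=6, best area=80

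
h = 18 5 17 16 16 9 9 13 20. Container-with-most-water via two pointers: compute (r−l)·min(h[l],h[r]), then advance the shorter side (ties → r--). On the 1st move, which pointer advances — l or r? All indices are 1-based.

l=1 r=9: min(18,20)*8=144 best=144 *, l++

l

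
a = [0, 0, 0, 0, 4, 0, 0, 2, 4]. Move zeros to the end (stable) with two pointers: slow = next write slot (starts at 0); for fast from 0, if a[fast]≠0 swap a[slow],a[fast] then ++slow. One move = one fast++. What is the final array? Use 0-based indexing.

[4, 2, 4, 0, 0, 0, 0, 0, 0]

slow=0 fast=0: a[fast]=0, fast++
slow=0 fast=1: a[fast]=0, fast++
slow=0 fast=2: a[fast]=0, fast++
slow=0 fast=3: a[fast]=0, fast++
slow=0 fast=4: a[fast]=4≠0 swap→a[0]=4, slow++,fast++
slow=1 fast=5: a[fast]=0, fast++
slow=1 fast=6: a[fast]=0, fast++
slow=1 fast=7: a[fast]=2≠0 swap→a[1]=2, slow++,fast++
slow=2 fast=8: a[fast]=4≠0 swap→a[2]=4, slow++,fast++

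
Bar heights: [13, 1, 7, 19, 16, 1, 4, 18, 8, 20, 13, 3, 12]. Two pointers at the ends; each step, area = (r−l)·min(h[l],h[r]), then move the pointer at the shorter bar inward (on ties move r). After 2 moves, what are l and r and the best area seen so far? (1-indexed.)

[1,13] min(13,12)*12=144 best=144 * → r--
[1,12] min(13,3)*11=33 best=144 → r--

l=1, r=11, best area=144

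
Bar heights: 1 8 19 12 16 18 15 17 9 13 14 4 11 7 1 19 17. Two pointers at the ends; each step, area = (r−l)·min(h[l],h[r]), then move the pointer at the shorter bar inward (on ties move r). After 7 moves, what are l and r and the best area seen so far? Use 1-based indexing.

l=3, r=12, best area=247

[1,17] min(1,17)*16=16 best=16 * → l++
[2,17] min(8,17)*15=120 best=120 * → l++
[3,17] min(19,17)*14=238 best=238 * → r--
[3,16] min(19,19)*13=247 best=247 * → r--
[3,15] min(19,1)*12=12 best=247 → r--
[3,14] min(19,7)*11=77 best=247 → r--
[3,13] min(19,11)*10=110 best=247 → r--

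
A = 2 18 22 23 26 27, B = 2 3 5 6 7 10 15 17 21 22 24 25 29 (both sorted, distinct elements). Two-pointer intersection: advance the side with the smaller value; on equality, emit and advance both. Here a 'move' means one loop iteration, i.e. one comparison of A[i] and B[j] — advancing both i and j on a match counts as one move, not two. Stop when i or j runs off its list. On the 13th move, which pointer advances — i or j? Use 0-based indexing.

j

[i=0,j=0] 2==2 emit → i++,j++
[i=1,j=1] 18>3 → j++
[i=1,j=2] 18>5 → j++
[i=1,j=3] 18>6 → j++
[i=1,j=4] 18>7 → j++
[i=1,j=5] 18>10 → j++
[i=1,j=6] 18>15 → j++
[i=1,j=7] 18>17 → j++
[i=1,j=8] 18<21 → i++
[i=2,j=8] 22>21 → j++
[i=2,j=9] 22==22 emit → i++,j++
[i=3,j=10] 23<24 → i++
[i=4,j=10] 26>24 → j++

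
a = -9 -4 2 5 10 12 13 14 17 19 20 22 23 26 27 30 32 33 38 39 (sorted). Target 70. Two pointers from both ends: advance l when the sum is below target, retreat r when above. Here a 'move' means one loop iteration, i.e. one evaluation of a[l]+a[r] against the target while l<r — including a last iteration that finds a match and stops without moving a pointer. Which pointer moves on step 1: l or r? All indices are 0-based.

l

[0,19] -9+39=30 <70 → l++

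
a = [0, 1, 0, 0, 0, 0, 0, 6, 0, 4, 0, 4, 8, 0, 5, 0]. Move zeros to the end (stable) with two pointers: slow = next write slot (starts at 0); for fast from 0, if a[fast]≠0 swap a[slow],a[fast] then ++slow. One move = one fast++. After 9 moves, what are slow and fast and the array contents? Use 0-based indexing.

slow=2, fast=9, a=[1, 6, 0, 0, 0, 0, 0, 0, 0, 4, 0, 4, 8, 0, 5, 0]

slow=0 fast=0: a[fast]=0, fast++
slow=0 fast=1: a[fast]=1≠0 swap→a[0]=1, slow++,fast++
slow=1 fast=2: a[fast]=0, fast++
slow=1 fast=3: a[fast]=0, fast++
slow=1 fast=4: a[fast]=0, fast++
slow=1 fast=5: a[fast]=0, fast++
slow=1 fast=6: a[fast]=0, fast++
slow=1 fast=7: a[fast]=6≠0 swap→a[1]=6, slow++,fast++
slow=2 fast=8: a[fast]=0, fast++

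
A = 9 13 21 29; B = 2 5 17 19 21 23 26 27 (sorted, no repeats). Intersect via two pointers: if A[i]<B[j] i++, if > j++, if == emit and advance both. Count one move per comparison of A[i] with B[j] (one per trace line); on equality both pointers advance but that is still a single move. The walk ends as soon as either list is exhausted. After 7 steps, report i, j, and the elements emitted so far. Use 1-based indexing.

i=4, j=6, emitted=[21]

i=1 j=1: 9>2, j++
i=1 j=2: 9>5, j++
i=1 j=3: 9<17, i++
i=2 j=3: 13<17, i++
i=3 j=3: 21>17, j++
i=3 j=4: 21>19, j++
i=3 j=5: 21==21 emit, i++,j++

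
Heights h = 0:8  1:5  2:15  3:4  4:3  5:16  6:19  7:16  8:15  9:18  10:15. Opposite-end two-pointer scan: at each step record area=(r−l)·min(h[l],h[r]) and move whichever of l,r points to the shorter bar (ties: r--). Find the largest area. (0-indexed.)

max area = 120

l=0 r=10: min(8,15)*10=80 best=80 *, l++
l=1 r=10: min(5,15)*9=45 best=80, l++
l=2 r=10: min(15,15)*8=120 best=120 *, r--
l=2 r=9: min(15,18)*7=105 best=120, l++
l=3 r=9: min(4,18)*6=24 best=120, l++
l=4 r=9: min(3,18)*5=15 best=120, l++
l=5 r=9: min(16,18)*4=64 best=120, l++
l=6 r=9: min(19,18)*3=54 best=120, r--
l=6 r=8: min(19,15)*2=30 best=120, r--
l=6 r=7: min(19,16)*1=16 best=120, r--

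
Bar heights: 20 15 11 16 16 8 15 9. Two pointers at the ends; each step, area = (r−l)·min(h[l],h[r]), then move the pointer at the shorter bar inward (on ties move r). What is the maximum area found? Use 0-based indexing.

l=0 r=7: min(20,9)*7=63 best=63 *, r--
l=0 r=6: min(20,15)*6=90 best=90 *, r--
l=0 r=5: min(20,8)*5=40 best=90, r--
l=0 r=4: min(20,16)*4=64 best=90, r--
l=0 r=3: min(20,16)*3=48 best=90, r--
l=0 r=2: min(20,11)*2=22 best=90, r--
l=0 r=1: min(20,15)*1=15 best=90, r--

max area = 90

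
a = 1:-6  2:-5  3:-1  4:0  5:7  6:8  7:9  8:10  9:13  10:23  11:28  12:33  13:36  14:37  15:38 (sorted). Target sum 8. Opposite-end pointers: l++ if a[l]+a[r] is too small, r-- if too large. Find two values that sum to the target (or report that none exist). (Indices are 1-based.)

(-5, 13)

[1,15] -6+38=32 >8 → r--
[1,14] -6+37=31 >8 → r--
[1,13] -6+36=30 >8 → r--
[1,12] -6+33=27 >8 → r--
[1,11] -6+28=22 >8 → r--
[1,10] -6+23=17 >8 → r--
[1,9] -6+13=7 <8 → l++
[2,9] -5+13=8 → found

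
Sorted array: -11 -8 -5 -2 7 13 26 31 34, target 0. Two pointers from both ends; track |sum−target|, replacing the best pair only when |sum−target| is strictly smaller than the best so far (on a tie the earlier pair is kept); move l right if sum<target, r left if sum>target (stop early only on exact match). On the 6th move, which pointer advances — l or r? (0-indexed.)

l

[0,8] -11+34=23 d=23 * → r--
[0,7] -11+31=20 d=20 * → r--
[0,6] -11+26=15 d=15 * → r--
[0,5] -11+13=2 d=2 * → r--
[0,4] -11+7=-4 d=4 → l++
[1,4] -8+7=-1 d=1 * → l++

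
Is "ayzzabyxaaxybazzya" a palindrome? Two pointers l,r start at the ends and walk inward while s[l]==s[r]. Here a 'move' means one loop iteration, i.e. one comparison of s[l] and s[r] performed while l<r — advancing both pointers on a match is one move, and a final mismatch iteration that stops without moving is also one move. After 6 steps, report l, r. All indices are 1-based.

l=1 r=18: 'a'=='a', l++,r--
l=2 r=17: 'y'=='y', l++,r--
l=3 r=16: 'z'=='z', l++,r--
l=4 r=15: 'z'=='z', l++,r--
l=5 r=14: 'a'=='a', l++,r--
l=6 r=13: 'b'=='b', l++,r--

l=7, r=12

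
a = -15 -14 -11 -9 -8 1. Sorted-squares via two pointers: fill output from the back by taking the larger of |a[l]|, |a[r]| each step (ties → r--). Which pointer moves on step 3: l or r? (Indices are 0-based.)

l

[0,5] |-15|>|1| out[5]=225 → l++
[1,5] |-14|>|1| out[4]=196 → l++
[2,5] |-11|>|1| out[3]=121 → l++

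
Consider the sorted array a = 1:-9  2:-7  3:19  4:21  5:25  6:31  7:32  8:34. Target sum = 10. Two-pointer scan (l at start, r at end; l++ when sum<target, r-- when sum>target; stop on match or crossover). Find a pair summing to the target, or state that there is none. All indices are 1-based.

(-9, 19)

l=1 r=8: -9+34=25 >10, r--
l=1 r=7: -9+32=23 >10, r--
l=1 r=6: -9+31=22 >10, r--
l=1 r=5: -9+25=16 >10, r--
l=1 r=4: -9+21=12 >10, r--
l=1 r=3: -9+19=10, found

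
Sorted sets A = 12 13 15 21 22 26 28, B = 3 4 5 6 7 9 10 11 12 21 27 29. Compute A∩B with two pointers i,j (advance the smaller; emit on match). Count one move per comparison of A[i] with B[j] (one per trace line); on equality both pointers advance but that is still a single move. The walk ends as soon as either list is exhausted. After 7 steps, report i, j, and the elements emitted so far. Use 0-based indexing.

i=0, j=7, emitted=[]

[i=0,j=0] 12>3 → j++
[i=0,j=1] 12>4 → j++
[i=0,j=2] 12>5 → j++
[i=0,j=3] 12>6 → j++
[i=0,j=4] 12>7 → j++
[i=0,j=5] 12>9 → j++
[i=0,j=6] 12>10 → j++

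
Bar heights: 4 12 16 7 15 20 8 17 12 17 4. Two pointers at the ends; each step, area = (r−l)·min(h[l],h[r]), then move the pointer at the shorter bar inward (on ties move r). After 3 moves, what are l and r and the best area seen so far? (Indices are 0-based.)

l=0 r=10: min(4,4)*10=40 best=40 *, r--
l=0 r=9: min(4,17)*9=36 best=40, l++
l=1 r=9: min(12,17)*8=96 best=96 *, l++

l=2, r=9, best area=96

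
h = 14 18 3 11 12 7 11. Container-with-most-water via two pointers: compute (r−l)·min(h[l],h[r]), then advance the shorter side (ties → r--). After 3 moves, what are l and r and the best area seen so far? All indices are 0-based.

l=0, r=3, best area=66

[0,6] min(14,11)*6=66 best=66 * → r--
[0,5] min(14,7)*5=35 best=66 → r--
[0,4] min(14,12)*4=48 best=66 → r--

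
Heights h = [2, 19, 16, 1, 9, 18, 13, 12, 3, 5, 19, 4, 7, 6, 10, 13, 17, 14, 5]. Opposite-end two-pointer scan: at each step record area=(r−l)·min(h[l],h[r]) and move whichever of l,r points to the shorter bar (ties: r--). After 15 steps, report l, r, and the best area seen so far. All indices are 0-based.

l=1, r=4, best area=255

[0,18] min(2,5)*18=36 best=36 * → l++
[1,18] min(19,5)*17=85 best=85 * → r--
[1,17] min(19,14)*16=224 best=224 * → r--
[1,16] min(19,17)*15=255 best=255 * → r--
[1,15] min(19,13)*14=182 best=255 → r--
[1,14] min(19,10)*13=130 best=255 → r--
[1,13] min(19,6)*12=72 best=255 → r--
[1,12] min(19,7)*11=77 best=255 → r--
[1,11] min(19,4)*10=40 best=255 → r--
[1,10] min(19,19)*9=171 best=255 → r--
[1,9] min(19,5)*8=40 best=255 → r--
[1,8] min(19,3)*7=21 best=255 → r--
[1,7] min(19,12)*6=72 best=255 → r--
[1,6] min(19,13)*5=65 best=255 → r--
[1,5] min(19,18)*4=72 best=255 → r--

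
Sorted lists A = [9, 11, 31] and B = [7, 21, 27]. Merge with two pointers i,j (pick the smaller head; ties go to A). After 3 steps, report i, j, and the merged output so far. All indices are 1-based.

[i=1,j=1] A[i]=9>B[j]=7 take 7 → j++
[i=1,j=2] A[i]=9<=B[j]=21 take 9 → i++
[i=2,j=2] A[i]=11<=B[j]=21 take 11 → i++

i=3, j=2, merged so far=[7, 9, 11]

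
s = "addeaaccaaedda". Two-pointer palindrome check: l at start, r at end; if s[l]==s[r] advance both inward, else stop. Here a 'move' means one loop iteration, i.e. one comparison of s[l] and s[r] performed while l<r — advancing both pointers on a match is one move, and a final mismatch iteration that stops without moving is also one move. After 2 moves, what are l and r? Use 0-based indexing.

l=0 r=13: 'a'=='a', l++,r--
l=1 r=12: 'd'=='d', l++,r--

l=2, r=11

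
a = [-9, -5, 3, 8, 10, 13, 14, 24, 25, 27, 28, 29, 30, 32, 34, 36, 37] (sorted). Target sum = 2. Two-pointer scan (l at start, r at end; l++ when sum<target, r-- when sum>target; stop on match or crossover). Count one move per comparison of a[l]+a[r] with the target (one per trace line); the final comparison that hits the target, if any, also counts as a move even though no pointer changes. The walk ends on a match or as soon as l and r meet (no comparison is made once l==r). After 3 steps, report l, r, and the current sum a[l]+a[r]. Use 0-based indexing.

[0,16] -9+37=28 >2 → r--
[0,15] -9+36=27 >2 → r--
[0,14] -9+34=25 >2 → r--

l=0, r=13, sum=23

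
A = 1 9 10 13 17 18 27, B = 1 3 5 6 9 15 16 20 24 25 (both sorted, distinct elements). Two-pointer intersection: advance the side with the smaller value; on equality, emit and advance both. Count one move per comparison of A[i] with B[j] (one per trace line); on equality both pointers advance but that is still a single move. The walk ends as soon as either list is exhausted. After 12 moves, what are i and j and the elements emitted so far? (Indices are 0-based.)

i=6, j=8, emitted=[1, 9]

i=0 j=0: 1==1 emit, i++,j++
i=1 j=1: 9>3, j++
i=1 j=2: 9>5, j++
i=1 j=3: 9>6, j++
i=1 j=4: 9==9 emit, i++,j++
i=2 j=5: 10<15, i++
i=3 j=5: 13<15, i++
i=4 j=5: 17>15, j++
i=4 j=6: 17>16, j++
i=4 j=7: 17<20, i++
i=5 j=7: 18<20, i++
i=6 j=7: 27>20, j++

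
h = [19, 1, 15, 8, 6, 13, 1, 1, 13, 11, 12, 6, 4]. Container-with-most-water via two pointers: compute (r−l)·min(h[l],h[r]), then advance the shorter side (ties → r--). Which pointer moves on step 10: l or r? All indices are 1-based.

r

l=1 r=13: min(19,4)*12=48 best=48 *, r--
l=1 r=12: min(19,6)*11=66 best=66 *, r--
l=1 r=11: min(19,12)*10=120 best=120 *, r--
l=1 r=10: min(19,11)*9=99 best=120, r--
l=1 r=9: min(19,13)*8=104 best=120, r--
l=1 r=8: min(19,1)*7=7 best=120, r--
l=1 r=7: min(19,1)*6=6 best=120, r--
l=1 r=6: min(19,13)*5=65 best=120, r--
l=1 r=5: min(19,6)*4=24 best=120, r--
l=1 r=4: min(19,8)*3=24 best=120, r--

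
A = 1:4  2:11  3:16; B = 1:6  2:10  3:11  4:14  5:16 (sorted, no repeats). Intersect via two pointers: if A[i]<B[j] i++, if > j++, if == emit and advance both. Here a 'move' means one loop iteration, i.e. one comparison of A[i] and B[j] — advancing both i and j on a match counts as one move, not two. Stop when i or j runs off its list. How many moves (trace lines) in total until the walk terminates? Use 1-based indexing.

i=1 j=1: 4<6, i++
i=2 j=1: 11>6, j++
i=2 j=2: 11>10, j++
i=2 j=3: 11==11 emit, i++,j++
i=3 j=4: 16>14, j++
i=3 j=5: 16==16 emit, i++,j++

6 moves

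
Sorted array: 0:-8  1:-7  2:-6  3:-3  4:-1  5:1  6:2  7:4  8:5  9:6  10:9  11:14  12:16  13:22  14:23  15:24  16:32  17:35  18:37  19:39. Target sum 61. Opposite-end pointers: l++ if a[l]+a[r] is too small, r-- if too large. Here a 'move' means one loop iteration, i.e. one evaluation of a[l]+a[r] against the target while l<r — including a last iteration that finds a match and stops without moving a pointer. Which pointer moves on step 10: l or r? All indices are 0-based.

l=0 r=19: -8+39=31 <61, l++
l=1 r=19: -7+39=32 <61, l++
l=2 r=19: -6+39=33 <61, l++
l=3 r=19: -3+39=36 <61, l++
l=4 r=19: -1+39=38 <61, l++
l=5 r=19: 1+39=40 <61, l++
l=6 r=19: 2+39=41 <61, l++
l=7 r=19: 4+39=43 <61, l++
l=8 r=19: 5+39=44 <61, l++
l=9 r=19: 6+39=45 <61, l++

l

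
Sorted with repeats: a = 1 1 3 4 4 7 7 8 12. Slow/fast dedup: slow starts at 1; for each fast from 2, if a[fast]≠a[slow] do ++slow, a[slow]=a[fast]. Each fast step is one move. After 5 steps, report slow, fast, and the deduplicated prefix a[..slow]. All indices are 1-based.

slow=4, fast=7, prefix=[1, 3, 4, 7]

slow=1 fast=2: a[fast]=1=a[slow] dup, fast++
slow=1 fast=3: a[fast]=3≠a[slow]=1 write a[2]=3, slow++,fast++
slow=2 fast=4: a[fast]=4≠a[slow]=3 write a[3]=4, slow++,fast++
slow=3 fast=5: a[fast]=4=a[slow] dup, fast++
slow=3 fast=6: a[fast]=7≠a[slow]=4 write a[4]=7, slow++,fast++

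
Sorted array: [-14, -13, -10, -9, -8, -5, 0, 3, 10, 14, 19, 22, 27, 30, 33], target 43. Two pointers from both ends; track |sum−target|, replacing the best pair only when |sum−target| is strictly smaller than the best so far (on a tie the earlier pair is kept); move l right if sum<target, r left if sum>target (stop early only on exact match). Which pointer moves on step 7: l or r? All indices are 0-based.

l=0 r=14: -14+33=19 d=24 *, l++
l=1 r=14: -13+33=20 d=23 *, l++
l=2 r=14: -10+33=23 d=20 *, l++
l=3 r=14: -9+33=24 d=19 *, l++
l=4 r=14: -8+33=25 d=18 *, l++
l=5 r=14: -5+33=28 d=15 *, l++
l=6 r=14: 0+33=33 d=10 *, l++

l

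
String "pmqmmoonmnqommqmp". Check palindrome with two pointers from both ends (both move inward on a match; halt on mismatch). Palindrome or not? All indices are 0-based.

[0,16] 'p'=='p' → l++,r--
[1,15] 'm'=='m' → l++,r--
[2,14] 'q'=='q' → l++,r--
[3,13] 'm'=='m' → l++,r--
[4,12] 'm'=='m' → l++,r--
[5,11] 'o'=='o' → l++,r--
[6,10] 'o'!='q' → stop

not a palindrome (mismatch at 6,10)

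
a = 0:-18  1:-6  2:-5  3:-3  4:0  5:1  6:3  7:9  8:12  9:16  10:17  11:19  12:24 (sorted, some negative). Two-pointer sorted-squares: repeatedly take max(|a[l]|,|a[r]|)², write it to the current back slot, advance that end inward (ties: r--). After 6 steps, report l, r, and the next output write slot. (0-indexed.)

l=1, r=7, next write slot=6

[0,12] |-18|<=|24| out[12]=576 → r--
[0,11] |-18|<=|19| out[11]=361 → r--
[0,10] |-18|>|17| out[10]=324 → l++
[1,10] |-6|<=|17| out[9]=289 → r--
[1,9] |-6|<=|16| out[8]=256 → r--
[1,8] |-6|<=|12| out[7]=144 → r--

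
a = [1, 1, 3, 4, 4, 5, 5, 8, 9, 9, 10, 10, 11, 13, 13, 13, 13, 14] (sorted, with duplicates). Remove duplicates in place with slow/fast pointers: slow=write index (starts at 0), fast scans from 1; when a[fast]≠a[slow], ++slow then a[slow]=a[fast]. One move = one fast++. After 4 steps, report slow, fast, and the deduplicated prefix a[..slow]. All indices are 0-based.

slow=2, fast=5, prefix=[1, 3, 4]

(s=0,f=1) a[fast]=1=a[slow] dup → fast++
(s=0,f=2) a[fast]=3≠a[slow]=1 write a[1]=3 → slow++,fast++
(s=1,f=3) a[fast]=4≠a[slow]=3 write a[2]=4 → slow++,fast++
(s=2,f=4) a[fast]=4=a[slow] dup → fast++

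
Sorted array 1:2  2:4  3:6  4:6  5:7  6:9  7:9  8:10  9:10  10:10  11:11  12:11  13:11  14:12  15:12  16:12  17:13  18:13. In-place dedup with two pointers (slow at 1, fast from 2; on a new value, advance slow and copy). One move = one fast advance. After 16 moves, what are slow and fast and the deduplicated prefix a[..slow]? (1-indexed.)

slow=9, fast=18, prefix=[2, 4, 6, 7, 9, 10, 11, 12, 13]

(s=1,f=2) a[fast]=4≠a[slow]=2 write a[2]=4 → slow++,fast++
(s=2,f=3) a[fast]=6≠a[slow]=4 write a[3]=6 → slow++,fast++
(s=3,f=4) a[fast]=6=a[slow] dup → fast++
(s=3,f=5) a[fast]=7≠a[slow]=6 write a[4]=7 → slow++,fast++
(s=4,f=6) a[fast]=9≠a[slow]=7 write a[5]=9 → slow++,fast++
(s=5,f=7) a[fast]=9=a[slow] dup → fast++
(s=5,f=8) a[fast]=10≠a[slow]=9 write a[6]=10 → slow++,fast++
(s=6,f=9) a[fast]=10=a[slow] dup → fast++
(s=6,f=10) a[fast]=10=a[slow] dup → fast++
(s=6,f=11) a[fast]=11≠a[slow]=10 write a[7]=11 → slow++,fast++
(s=7,f=12) a[fast]=11=a[slow] dup → fast++
(s=7,f=13) a[fast]=11=a[slow] dup → fast++
(s=7,f=14) a[fast]=12≠a[slow]=11 write a[8]=12 → slow++,fast++
(s=8,f=15) a[fast]=12=a[slow] dup → fast++
(s=8,f=16) a[fast]=12=a[slow] dup → fast++
(s=8,f=17) a[fast]=13≠a[slow]=12 write a[9]=13 → slow++,fast++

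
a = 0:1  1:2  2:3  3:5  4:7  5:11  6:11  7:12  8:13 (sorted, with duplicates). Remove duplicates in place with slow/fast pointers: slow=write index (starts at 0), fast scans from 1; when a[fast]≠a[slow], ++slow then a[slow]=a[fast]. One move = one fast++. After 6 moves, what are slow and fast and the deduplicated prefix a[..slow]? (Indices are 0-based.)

slow=0 fast=1: a[fast]=2≠a[slow]=1 write a[1]=2, slow++,fast++
slow=1 fast=2: a[fast]=3≠a[slow]=2 write a[2]=3, slow++,fast++
slow=2 fast=3: a[fast]=5≠a[slow]=3 write a[3]=5, slow++,fast++
slow=3 fast=4: a[fast]=7≠a[slow]=5 write a[4]=7, slow++,fast++
slow=4 fast=5: a[fast]=11≠a[slow]=7 write a[5]=11, slow++,fast++
slow=5 fast=6: a[fast]=11=a[slow] dup, fast++

slow=5, fast=7, prefix=[1, 2, 3, 5, 7, 11]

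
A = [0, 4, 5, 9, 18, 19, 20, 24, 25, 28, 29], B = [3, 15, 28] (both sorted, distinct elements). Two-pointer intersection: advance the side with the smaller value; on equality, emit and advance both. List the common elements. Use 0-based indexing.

intersection = [28]

i=0 j=0: 0<3, i++
i=1 j=0: 4>3, j++
i=1 j=1: 4<15, i++
i=2 j=1: 5<15, i++
i=3 j=1: 9<15, i++
i=4 j=1: 18>15, j++
i=4 j=2: 18<28, i++
i=5 j=2: 19<28, i++
i=6 j=2: 20<28, i++
i=7 j=2: 24<28, i++
i=8 j=2: 25<28, i++
i=9 j=2: 28==28 emit, i++,j++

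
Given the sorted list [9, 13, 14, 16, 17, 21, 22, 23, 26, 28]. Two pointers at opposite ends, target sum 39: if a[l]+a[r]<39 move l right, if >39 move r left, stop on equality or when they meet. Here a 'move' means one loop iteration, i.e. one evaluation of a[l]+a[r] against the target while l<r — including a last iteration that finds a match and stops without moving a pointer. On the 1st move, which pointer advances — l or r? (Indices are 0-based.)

[0,9] 9+28=37 <39 → l++

l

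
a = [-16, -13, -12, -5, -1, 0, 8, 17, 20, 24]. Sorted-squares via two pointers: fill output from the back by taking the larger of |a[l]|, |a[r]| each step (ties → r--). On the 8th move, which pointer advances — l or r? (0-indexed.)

l

l=0 r=9: |-16|<=|24| out[9]=576, r--
l=0 r=8: |-16|<=|20| out[8]=400, r--
l=0 r=7: |-16|<=|17| out[7]=289, r--
l=0 r=6: |-16|>|8| out[6]=256, l++
l=1 r=6: |-13|>|8| out[5]=169, l++
l=2 r=6: |-12|>|8| out[4]=144, l++
l=3 r=6: |-5|<=|8| out[3]=64, r--
l=3 r=5: |-5|>|0| out[2]=25, l++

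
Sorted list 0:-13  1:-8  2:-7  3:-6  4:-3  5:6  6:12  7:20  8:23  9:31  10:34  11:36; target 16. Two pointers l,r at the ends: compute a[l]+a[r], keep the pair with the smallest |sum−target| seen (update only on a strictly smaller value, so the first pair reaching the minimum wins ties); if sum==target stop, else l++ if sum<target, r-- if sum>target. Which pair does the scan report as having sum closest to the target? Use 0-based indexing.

l=0 r=11: -13+36=23 d=7 *, r--
l=0 r=10: -13+34=21 d=5 *, r--
l=0 r=9: -13+31=18 d=2 *, r--
l=0 r=8: -13+23=10 d=6, l++
l=1 r=8: -8+23=15 d=1 *, l++
l=2 r=8: -7+23=16 d=0 *, stop

pair (-7, 23) with sum 16 (|Δ|=0)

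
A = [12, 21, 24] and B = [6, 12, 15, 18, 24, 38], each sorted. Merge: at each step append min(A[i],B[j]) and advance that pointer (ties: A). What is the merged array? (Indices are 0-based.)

[6, 12, 12, 15, 18, 21, 24, 24, 38]

[i=0,j=0] A[i]=12>B[j]=6 take 6 → j++
[i=0,j=1] A[i]=12<=B[j]=12 take 12 → i++
[i=1,j=1] A[i]=21>B[j]=12 take 12 → j++
[i=1,j=2] A[i]=21>B[j]=15 take 15 → j++
[i=1,j=3] A[i]=21>B[j]=18 take 18 → j++
[i=1,j=4] A[i]=21<=B[j]=24 take 21 → i++
[i=2,j=4] A[i]=24<=B[j]=24 take 24 → i++
[i=3,j=4] A done, take B[j]=24 → j++
[i=3,j=5] A done, take B[j]=38 → j++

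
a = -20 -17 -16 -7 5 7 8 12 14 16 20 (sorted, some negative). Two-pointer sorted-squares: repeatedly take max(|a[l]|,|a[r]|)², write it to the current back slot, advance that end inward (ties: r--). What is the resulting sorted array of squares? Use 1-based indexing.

[25, 49, 49, 64, 144, 196, 256, 256, 289, 400, 400]

l=1 r=11: |-20|<=|20| out[11]=400, r--
l=1 r=10: |-20|>|16| out[10]=400, l++
l=2 r=10: |-17|>|16| out[9]=289, l++
l=3 r=10: |-16|<=|16| out[8]=256, r--
l=3 r=9: |-16|>|14| out[7]=256, l++
l=4 r=9: |-7|<=|14| out[6]=196, r--
l=4 r=8: |-7|<=|12| out[5]=144, r--
l=4 r=7: |-7|<=|8| out[4]=64, r--
l=4 r=6: |-7|<=|7| out[3]=49, r--
l=4 r=5: |-7|>|5| out[2]=49, l++
l=5 r=5: |5|<=|5| out[1]=25, r--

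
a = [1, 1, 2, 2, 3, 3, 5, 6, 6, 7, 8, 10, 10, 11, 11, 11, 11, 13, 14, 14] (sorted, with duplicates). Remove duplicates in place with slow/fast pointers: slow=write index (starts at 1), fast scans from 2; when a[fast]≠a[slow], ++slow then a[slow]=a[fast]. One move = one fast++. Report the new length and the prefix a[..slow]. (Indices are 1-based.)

(s=1,f=2) a[fast]=1=a[slow] dup → fast++
(s=1,f=3) a[fast]=2≠a[slow]=1 write a[2]=2 → slow++,fast++
(s=2,f=4) a[fast]=2=a[slow] dup → fast++
(s=2,f=5) a[fast]=3≠a[slow]=2 write a[3]=3 → slow++,fast++
(s=3,f=6) a[fast]=3=a[slow] dup → fast++
(s=3,f=7) a[fast]=5≠a[slow]=3 write a[4]=5 → slow++,fast++
(s=4,f=8) a[fast]=6≠a[slow]=5 write a[5]=6 → slow++,fast++
(s=5,f=9) a[fast]=6=a[slow] dup → fast++
(s=5,f=10) a[fast]=7≠a[slow]=6 write a[6]=7 → slow++,fast++
(s=6,f=11) a[fast]=8≠a[slow]=7 write a[7]=8 → slow++,fast++
(s=7,f=12) a[fast]=10≠a[slow]=8 write a[8]=10 → slow++,fast++
(s=8,f=13) a[fast]=10=a[slow] dup → fast++
(s=8,f=14) a[fast]=11≠a[slow]=10 write a[9]=11 → slow++,fast++
(s=9,f=15) a[fast]=11=a[slow] dup → fast++
(s=9,f=16) a[fast]=11=a[slow] dup → fast++
(s=9,f=17) a[fast]=11=a[slow] dup → fast++
(s=9,f=18) a[fast]=13≠a[slow]=11 write a[10]=13 → slow++,fast++
(s=10,f=19) a[fast]=14≠a[slow]=13 write a[11]=14 → slow++,fast++
(s=11,f=20) a[fast]=14=a[slow] dup → fast++

length 11; prefix = [1, 2, 3, 5, 6, 7, 8, 10, 11, 13, 14]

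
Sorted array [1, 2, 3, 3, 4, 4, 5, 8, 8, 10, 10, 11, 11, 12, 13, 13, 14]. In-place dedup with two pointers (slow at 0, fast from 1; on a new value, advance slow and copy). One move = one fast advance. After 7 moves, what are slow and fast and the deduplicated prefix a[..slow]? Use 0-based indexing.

slow=5, fast=8, prefix=[1, 2, 3, 4, 5, 8]

(s=0,f=1) a[fast]=2≠a[slow]=1 write a[1]=2 → slow++,fast++
(s=1,f=2) a[fast]=3≠a[slow]=2 write a[2]=3 → slow++,fast++
(s=2,f=3) a[fast]=3=a[slow] dup → fast++
(s=2,f=4) a[fast]=4≠a[slow]=3 write a[3]=4 → slow++,fast++
(s=3,f=5) a[fast]=4=a[slow] dup → fast++
(s=3,f=6) a[fast]=5≠a[slow]=4 write a[4]=5 → slow++,fast++
(s=4,f=7) a[fast]=8≠a[slow]=5 write a[5]=8 → slow++,fast++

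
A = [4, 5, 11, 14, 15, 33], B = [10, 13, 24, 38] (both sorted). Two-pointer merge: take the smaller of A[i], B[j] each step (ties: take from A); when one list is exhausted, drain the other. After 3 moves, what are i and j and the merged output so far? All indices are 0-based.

[i=0,j=0] A[i]=4<=B[j]=10 take 4 → i++
[i=1,j=0] A[i]=5<=B[j]=10 take 5 → i++
[i=2,j=0] A[i]=11>B[j]=10 take 10 → j++

i=2, j=1, merged so far=[4, 5, 10]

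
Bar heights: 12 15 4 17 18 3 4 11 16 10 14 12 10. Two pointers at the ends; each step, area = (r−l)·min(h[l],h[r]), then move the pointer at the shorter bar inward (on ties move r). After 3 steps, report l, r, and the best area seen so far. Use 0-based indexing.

l=1, r=10, best area=132

[0,12] min(12,10)*12=120 best=120 * → r--
[0,11] min(12,12)*11=132 best=132 * → r--
[0,10] min(12,14)*10=120 best=132 → l++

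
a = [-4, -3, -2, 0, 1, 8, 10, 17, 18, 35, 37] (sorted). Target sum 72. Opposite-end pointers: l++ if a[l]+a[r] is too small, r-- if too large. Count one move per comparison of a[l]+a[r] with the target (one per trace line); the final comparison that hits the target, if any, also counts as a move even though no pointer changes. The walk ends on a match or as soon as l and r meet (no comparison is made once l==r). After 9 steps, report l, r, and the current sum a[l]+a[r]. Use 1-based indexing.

l=10, r=11, sum=72

[1,11] -4+37=33 <72 → l++
[2,11] -3+37=34 <72 → l++
[3,11] -2+37=35 <72 → l++
[4,11] 0+37=37 <72 → l++
[5,11] 1+37=38 <72 → l++
[6,11] 8+37=45 <72 → l++
[7,11] 10+37=47 <72 → l++
[8,11] 17+37=54 <72 → l++
[9,11] 18+37=55 <72 → l++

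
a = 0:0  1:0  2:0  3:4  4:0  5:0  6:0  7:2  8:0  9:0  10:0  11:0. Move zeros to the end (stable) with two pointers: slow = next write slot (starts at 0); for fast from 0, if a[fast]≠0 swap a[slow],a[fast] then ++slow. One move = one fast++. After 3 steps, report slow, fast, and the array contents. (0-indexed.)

slow=0, fast=3, a=[0, 0, 0, 4, 0, 0, 0, 2, 0, 0, 0, 0]

slow=0 fast=0: a[fast]=0, fast++
slow=0 fast=1: a[fast]=0, fast++
slow=0 fast=2: a[fast]=0, fast++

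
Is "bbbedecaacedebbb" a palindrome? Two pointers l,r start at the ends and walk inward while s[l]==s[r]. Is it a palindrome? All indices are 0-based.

l=0 r=15: 'b'=='b', l++,r--
l=1 r=14: 'b'=='b', l++,r--
l=2 r=13: 'b'=='b', l++,r--
l=3 r=12: 'e'=='e', l++,r--
l=4 r=11: 'd'=='d', l++,r--
l=5 r=10: 'e'=='e', l++,r--
l=6 r=9: 'c'=='c', l++,r--
l=7 r=8: 'a'=='a', l++,r--

palindrome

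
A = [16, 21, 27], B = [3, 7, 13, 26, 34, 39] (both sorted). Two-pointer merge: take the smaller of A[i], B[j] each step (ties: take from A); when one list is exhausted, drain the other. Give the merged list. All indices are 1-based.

[3, 7, 13, 16, 21, 26, 27, 34, 39]

[i=1,j=1] A[i]=16>B[j]=3 take 3 → j++
[i=1,j=2] A[i]=16>B[j]=7 take 7 → j++
[i=1,j=3] A[i]=16>B[j]=13 take 13 → j++
[i=1,j=4] A[i]=16<=B[j]=26 take 16 → i++
[i=2,j=4] A[i]=21<=B[j]=26 take 21 → i++
[i=3,j=4] A[i]=27>B[j]=26 take 26 → j++
[i=3,j=5] A[i]=27<=B[j]=34 take 27 → i++
[i=4,j=5] A done, take B[j]=34 → j++
[i=4,j=6] A done, take B[j]=39 → j++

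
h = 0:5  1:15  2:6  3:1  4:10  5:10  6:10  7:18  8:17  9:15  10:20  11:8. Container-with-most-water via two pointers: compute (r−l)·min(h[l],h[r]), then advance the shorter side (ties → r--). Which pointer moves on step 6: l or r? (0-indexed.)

l

[0,11] min(5,8)*11=55 best=55 * → l++
[1,11] min(15,8)*10=80 best=80 * → r--
[1,10] min(15,20)*9=135 best=135 * → l++
[2,10] min(6,20)*8=48 best=135 → l++
[3,10] min(1,20)*7=7 best=135 → l++
[4,10] min(10,20)*6=60 best=135 → l++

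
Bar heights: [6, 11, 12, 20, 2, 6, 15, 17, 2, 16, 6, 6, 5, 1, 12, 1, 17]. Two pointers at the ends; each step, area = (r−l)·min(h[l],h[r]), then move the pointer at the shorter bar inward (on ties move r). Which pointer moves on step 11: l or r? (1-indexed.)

[1,17] min(6,17)*16=96 best=96 * → l++
[2,17] min(11,17)*15=165 best=165 * → l++
[3,17] min(12,17)*14=168 best=168 * → l++
[4,17] min(20,17)*13=221 best=221 * → r--
[4,16] min(20,1)*12=12 best=221 → r--
[4,15] min(20,12)*11=132 best=221 → r--
[4,14] min(20,1)*10=10 best=221 → r--
[4,13] min(20,5)*9=45 best=221 → r--
[4,12] min(20,6)*8=48 best=221 → r--
[4,11] min(20,6)*7=42 best=221 → r--
[4,10] min(20,16)*6=96 best=221 → r--

r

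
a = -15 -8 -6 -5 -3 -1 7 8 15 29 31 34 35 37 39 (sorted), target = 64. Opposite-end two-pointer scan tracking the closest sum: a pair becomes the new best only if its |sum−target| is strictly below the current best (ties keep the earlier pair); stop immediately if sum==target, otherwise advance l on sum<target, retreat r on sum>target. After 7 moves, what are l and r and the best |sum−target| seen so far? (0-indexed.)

l=7, r=14, best |Δ|=18

l=0 r=14: -15+39=24 d=40 *, l++
l=1 r=14: -8+39=31 d=33 *, l++
l=2 r=14: -6+39=33 d=31 *, l++
l=3 r=14: -5+39=34 d=30 *, l++
l=4 r=14: -3+39=36 d=28 *, l++
l=5 r=14: -1+39=38 d=26 *, l++
l=6 r=14: 7+39=46 d=18 *, l++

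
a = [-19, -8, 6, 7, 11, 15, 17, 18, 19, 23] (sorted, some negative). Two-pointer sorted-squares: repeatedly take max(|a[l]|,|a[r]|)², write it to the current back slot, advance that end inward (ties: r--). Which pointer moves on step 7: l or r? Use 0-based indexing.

[0,9] |-19|<=|23| out[9]=529 → r--
[0,8] |-19|<=|19| out[8]=361 → r--
[0,7] |-19|>|18| out[7]=361 → l++
[1,7] |-8|<=|18| out[6]=324 → r--
[1,6] |-8|<=|17| out[5]=289 → r--
[1,5] |-8|<=|15| out[4]=225 → r--
[1,4] |-8|<=|11| out[3]=121 → r--

r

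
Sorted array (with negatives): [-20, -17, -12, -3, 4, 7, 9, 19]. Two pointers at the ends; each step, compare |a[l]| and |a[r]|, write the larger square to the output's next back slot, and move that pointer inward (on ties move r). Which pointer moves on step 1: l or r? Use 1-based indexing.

l

l=1 r=8: |-20|>|19| out[8]=400, l++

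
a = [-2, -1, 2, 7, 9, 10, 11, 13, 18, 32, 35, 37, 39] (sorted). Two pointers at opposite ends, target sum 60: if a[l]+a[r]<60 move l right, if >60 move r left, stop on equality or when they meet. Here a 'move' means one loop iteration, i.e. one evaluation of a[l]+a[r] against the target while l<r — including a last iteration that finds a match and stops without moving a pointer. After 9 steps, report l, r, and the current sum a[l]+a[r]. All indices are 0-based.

l=9, r=12, sum=71

[0,12] -2+39=37 <60 → l++
[1,12] -1+39=38 <60 → l++
[2,12] 2+39=41 <60 → l++
[3,12] 7+39=46 <60 → l++
[4,12] 9+39=48 <60 → l++
[5,12] 10+39=49 <60 → l++
[6,12] 11+39=50 <60 → l++
[7,12] 13+39=52 <60 → l++
[8,12] 18+39=57 <60 → l++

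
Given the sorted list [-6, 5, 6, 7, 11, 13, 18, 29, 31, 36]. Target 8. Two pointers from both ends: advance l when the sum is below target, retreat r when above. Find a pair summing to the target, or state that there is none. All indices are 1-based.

no pair

[1,10] -6+36=30 >8 → r--
[1,9] -6+31=25 >8 → r--
[1,8] -6+29=23 >8 → r--
[1,7] -6+18=12 >8 → r--
[1,6] -6+13=7 <8 → l++
[2,6] 5+13=18 >8 → r--
[2,5] 5+11=16 >8 → r--
[2,4] 5+7=12 >8 → r--
[2,3] 5+6=11 >8 → r--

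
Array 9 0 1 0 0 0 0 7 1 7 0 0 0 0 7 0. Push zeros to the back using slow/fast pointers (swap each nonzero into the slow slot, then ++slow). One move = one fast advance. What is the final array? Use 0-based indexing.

[9, 1, 7, 1, 7, 7, 0, 0, 0, 0, 0, 0, 0, 0, 0, 0]

(s=0,f=0) a[fast]=9≠0 swap→a[0]=9 → slow++,fast++
(s=1,f=1) a[fast]=0 → fast++
(s=1,f=2) a[fast]=1≠0 swap→a[1]=1 → slow++,fast++
(s=2,f=3) a[fast]=0 → fast++
(s=2,f=4) a[fast]=0 → fast++
(s=2,f=5) a[fast]=0 → fast++
(s=2,f=6) a[fast]=0 → fast++
(s=2,f=7) a[fast]=7≠0 swap→a[2]=7 → slow++,fast++
(s=3,f=8) a[fast]=1≠0 swap→a[3]=1 → slow++,fast++
(s=4,f=9) a[fast]=7≠0 swap→a[4]=7 → slow++,fast++
(s=5,f=10) a[fast]=0 → fast++
(s=5,f=11) a[fast]=0 → fast++
(s=5,f=12) a[fast]=0 → fast++
(s=5,f=13) a[fast]=0 → fast++
(s=5,f=14) a[fast]=7≠0 swap→a[5]=7 → slow++,fast++
(s=6,f=15) a[fast]=0 → fast++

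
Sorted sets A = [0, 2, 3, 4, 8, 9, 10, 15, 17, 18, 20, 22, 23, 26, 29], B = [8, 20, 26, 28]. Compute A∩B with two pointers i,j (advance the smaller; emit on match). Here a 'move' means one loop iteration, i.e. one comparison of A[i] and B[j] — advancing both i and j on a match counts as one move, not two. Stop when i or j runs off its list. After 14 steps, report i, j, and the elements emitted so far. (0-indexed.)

i=14, j=3, emitted=[8, 20, 26]

[i=0,j=0] 0<8 → i++
[i=1,j=0] 2<8 → i++
[i=2,j=0] 3<8 → i++
[i=3,j=0] 4<8 → i++
[i=4,j=0] 8==8 emit → i++,j++
[i=5,j=1] 9<20 → i++
[i=6,j=1] 10<20 → i++
[i=7,j=1] 15<20 → i++
[i=8,j=1] 17<20 → i++
[i=9,j=1] 18<20 → i++
[i=10,j=1] 20==20 emit → i++,j++
[i=11,j=2] 22<26 → i++
[i=12,j=2] 23<26 → i++
[i=13,j=2] 26==26 emit → i++,j++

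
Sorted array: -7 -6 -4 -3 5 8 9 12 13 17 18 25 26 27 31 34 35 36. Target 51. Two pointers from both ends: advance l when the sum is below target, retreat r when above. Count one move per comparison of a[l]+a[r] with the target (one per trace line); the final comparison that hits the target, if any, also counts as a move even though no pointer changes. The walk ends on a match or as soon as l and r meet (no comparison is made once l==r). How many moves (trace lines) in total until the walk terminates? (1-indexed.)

12 moves

[1,18] -7+36=29 <51 → l++
[2,18] -6+36=30 <51 → l++
[3,18] -4+36=32 <51 → l++
[4,18] -3+36=33 <51 → l++
[5,18] 5+36=41 <51 → l++
[6,18] 8+36=44 <51 → l++
[7,18] 9+36=45 <51 → l++
[8,18] 12+36=48 <51 → l++
[9,18] 13+36=49 <51 → l++
[10,18] 17+36=53 >51 → r--
[10,17] 17+35=52 >51 → r--
[10,16] 17+34=51 → found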